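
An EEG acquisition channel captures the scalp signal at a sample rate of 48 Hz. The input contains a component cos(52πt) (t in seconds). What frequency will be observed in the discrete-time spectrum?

ω = 52π rad/s → f = ω/(2π) = 26 Hz.
26 Hz > fs/2 = 24 Hz, folds to fs − 26 Hz = 22 Hz.

22 Hz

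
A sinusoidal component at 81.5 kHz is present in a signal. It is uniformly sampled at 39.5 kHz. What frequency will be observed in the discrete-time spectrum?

2.5 kHz

81.5 kHz mod fs = 2.5 kHz.
2.5 kHz ≤ fs/2 = 19.75 kHz, appears at 2.5 kHz.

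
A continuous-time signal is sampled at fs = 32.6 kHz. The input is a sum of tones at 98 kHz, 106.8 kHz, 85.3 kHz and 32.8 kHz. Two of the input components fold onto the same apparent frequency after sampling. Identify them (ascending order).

fs/2 = 16.3 kHz.
98 kHz mod fs = 0.2 kHz.
0.2 kHz ≤ fs/2 = 16.3 kHz, appears at 0.2 kHz.
106.8 kHz mod fs = 9 kHz.
9 kHz ≤ fs/2 = 16.3 kHz, appears at 9 kHz.
85.3 kHz mod fs = 20.1 kHz.
20.1 kHz > fs/2 = 16.3 kHz, folds to fs − 20.1 kHz = 12.5 kHz.
32.8 kHz mod fs = 0.2 kHz.
0.2 kHz ≤ fs/2 = 16.3 kHz, appears at 0.2 kHz.
32.8 kHz and 98 kHz both map to 0.2 kHz.

32.8 kHz, 98 kHz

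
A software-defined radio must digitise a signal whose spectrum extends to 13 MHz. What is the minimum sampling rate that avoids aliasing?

26 MHz

Nyquist rate = 2 × 13 MHz = 26 MHz.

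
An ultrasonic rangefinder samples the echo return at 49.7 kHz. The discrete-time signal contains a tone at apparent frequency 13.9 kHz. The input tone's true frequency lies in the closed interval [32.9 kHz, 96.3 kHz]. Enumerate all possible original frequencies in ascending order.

Frequencies that alias to 13.9 kHz are k·fs ± 13.9 kHz for integer k ≥ 0.
k=0: 13.9 kHz.
k=1: 35.8 kHz, 63.6 kHz.
k=2: 85.5 kHz, 113.3 kHz.
k=3: 135.2 kHz, 163 kHz.
Within [32.9 kHz, 96.3 kHz]: 35.8 kHz, 63.6 kHz, 85.5 kHz.

35.8 kHz, 63.6 kHz, 85.5 kHz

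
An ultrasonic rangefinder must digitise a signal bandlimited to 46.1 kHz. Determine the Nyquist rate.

Nyquist rate = 2 × 46.1 kHz = 92.2 kHz.

92.2 kHz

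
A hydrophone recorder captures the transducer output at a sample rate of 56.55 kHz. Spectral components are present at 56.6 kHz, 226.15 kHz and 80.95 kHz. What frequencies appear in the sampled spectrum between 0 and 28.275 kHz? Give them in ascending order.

0.05 kHz, 24.4 kHz

fs/2 = 28.275 kHz.
56.6 kHz mod fs = 0.05 kHz.
0.05 kHz ≤ fs/2 = 28.275 kHz, appears at 0.05 kHz.
226.15 kHz mod fs = 56.5 kHz.
56.5 kHz > fs/2 = 28.275 kHz, folds to fs − 56.5 kHz = 0.05 kHz.
80.95 kHz mod fs = 24.4 kHz.
24.4 kHz ≤ fs/2 = 28.275 kHz, appears at 24.4 kHz.
Distinct values: {0.05 kHz, 24.4 kHz}.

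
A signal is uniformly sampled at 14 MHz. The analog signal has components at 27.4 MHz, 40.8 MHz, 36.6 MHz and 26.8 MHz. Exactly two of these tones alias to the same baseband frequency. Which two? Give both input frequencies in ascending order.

26.8 MHz, 40.8 MHz

fs/2 = 7 MHz.
27.4 MHz mod fs = 13.4 MHz.
13.4 MHz > fs/2 = 7 MHz, folds to fs − 13.4 MHz = 0.6 MHz.
40.8 MHz mod fs = 12.8 MHz.
12.8 MHz > fs/2 = 7 MHz, folds to fs − 12.8 MHz = 1.2 MHz.
36.6 MHz mod fs = 8.6 MHz.
8.6 MHz > fs/2 = 7 MHz, folds to fs − 8.6 MHz = 5.4 MHz.
26.8 MHz mod fs = 12.8 MHz.
12.8 MHz > fs/2 = 7 MHz, folds to fs − 12.8 MHz = 1.2 MHz.
26.8 MHz and 40.8 MHz both map to 1.2 MHz.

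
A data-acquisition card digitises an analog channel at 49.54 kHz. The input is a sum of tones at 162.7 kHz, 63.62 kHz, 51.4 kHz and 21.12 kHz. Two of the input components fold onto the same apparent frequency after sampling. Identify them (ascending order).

fs/2 = 24.77 kHz.
162.7 kHz mod fs = 14.08 kHz.
14.08 kHz ≤ fs/2 = 24.77 kHz, appears at 14.08 kHz.
63.62 kHz mod fs = 14.08 kHz.
14.08 kHz ≤ fs/2 = 24.77 kHz, appears at 14.08 kHz.
51.4 kHz mod fs = 1.86 kHz.
1.86 kHz ≤ fs/2 = 24.77 kHz, appears at 1.86 kHz.
21.12 kHz ≤ fs/2 = 24.77 kHz, passes unchanged.
63.62 kHz and 162.7 kHz both map to 14.08 kHz.

63.62 kHz, 162.7 kHz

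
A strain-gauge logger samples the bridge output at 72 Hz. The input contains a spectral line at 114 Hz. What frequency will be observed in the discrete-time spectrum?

114 Hz mod fs = 42 Hz.
42 Hz > fs/2 = 36 Hz, folds to fs − 42 Hz = 30 Hz.

30 Hz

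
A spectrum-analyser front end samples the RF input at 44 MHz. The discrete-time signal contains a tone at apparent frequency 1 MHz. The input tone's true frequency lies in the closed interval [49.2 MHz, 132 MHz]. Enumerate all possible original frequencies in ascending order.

87 MHz, 89 MHz, 131 MHz

Frequencies that alias to 1 MHz are k·fs ± 1 MHz for integer k ≥ 0.
k=0: 1 MHz.
k=1: 43 MHz, 45 MHz.
k=2: 87 MHz, 89 MHz.
k=3: 131 MHz, 133 MHz.
k=4: 175 MHz, 177 MHz.
Within [49.2 MHz, 132 MHz]: 87 MHz, 89 MHz, 131 MHz.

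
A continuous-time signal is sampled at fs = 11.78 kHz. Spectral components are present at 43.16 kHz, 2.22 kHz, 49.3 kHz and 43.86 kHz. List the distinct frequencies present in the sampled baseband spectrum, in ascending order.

fs/2 = 5.89 kHz.
43.16 kHz mod fs = 7.82 kHz.
7.82 kHz > fs/2 = 5.89 kHz, folds to fs − 7.82 kHz = 3.96 kHz.
2.22 kHz ≤ fs/2 = 5.89 kHz, passes unchanged.
49.3 kHz mod fs = 2.18 kHz.
2.18 kHz ≤ fs/2 = 5.89 kHz, appears at 2.18 kHz.
43.86 kHz mod fs = 8.52 kHz.
8.52 kHz > fs/2 = 5.89 kHz, folds to fs − 8.52 kHz = 3.26 kHz.
Distinct values: {2.18 kHz, 2.22 kHz, 3.26 kHz, 3.96 kHz}.

2.18 kHz, 2.22 kHz, 3.26 kHz, 3.96 kHz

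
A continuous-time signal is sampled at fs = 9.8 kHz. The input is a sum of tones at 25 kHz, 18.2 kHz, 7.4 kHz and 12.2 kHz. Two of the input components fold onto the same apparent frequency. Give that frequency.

2.4 kHz

fs/2 = 4.9 kHz.
25 kHz mod fs = 5.4 kHz.
5.4 kHz > fs/2 = 4.9 kHz, folds to fs − 5.4 kHz = 4.4 kHz.
18.2 kHz mod fs = 8.4 kHz.
8.4 kHz > fs/2 = 4.9 kHz, folds to fs − 8.4 kHz = 1.4 kHz.
7.4 kHz > fs/2 = 4.9 kHz, folds to fs − 7.4 kHz = 2.4 kHz.
12.2 kHz mod fs = 2.4 kHz.
2.4 kHz ≤ fs/2 = 4.9 kHz, appears at 2.4 kHz.
7.4 kHz and 12.2 kHz both map to 2.4 kHz.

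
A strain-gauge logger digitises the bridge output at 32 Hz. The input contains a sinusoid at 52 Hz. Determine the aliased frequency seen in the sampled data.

12 Hz

52 Hz mod fs = 20 Hz.
20 Hz > fs/2 = 16 Hz, folds to fs − 20 Hz = 12 Hz.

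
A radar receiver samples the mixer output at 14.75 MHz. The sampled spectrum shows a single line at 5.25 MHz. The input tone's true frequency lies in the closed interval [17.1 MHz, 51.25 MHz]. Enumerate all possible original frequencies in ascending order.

20 MHz, 24.25 MHz, 34.75 MHz, 39 MHz, 49.5 MHz

Frequencies that alias to 5.25 MHz are k·fs ± 5.25 MHz for integer k ≥ 0.
k=0: 5.25 MHz.
k=1: 9.5 MHz, 20 MHz.
k=2: 24.25 MHz, 34.75 MHz.
k=3: 39 MHz, 49.5 MHz.
k=4: 53.75 MHz, 64.25 MHz.
Within [17.1 MHz, 51.25 MHz]: 20 MHz, 24.25 MHz, 34.75 MHz, 39 MHz, 49.5 MHz.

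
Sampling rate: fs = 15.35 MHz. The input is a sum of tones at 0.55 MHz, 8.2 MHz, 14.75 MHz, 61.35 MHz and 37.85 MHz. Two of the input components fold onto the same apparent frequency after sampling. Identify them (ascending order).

fs/2 = 7.675 MHz.
0.55 MHz ≤ fs/2 = 7.675 MHz, passes unchanged.
8.2 MHz > fs/2 = 7.675 MHz, folds to fs − 8.2 MHz = 7.15 MHz.
14.75 MHz > fs/2 = 7.675 MHz, folds to fs − 14.75 MHz = 0.6 MHz.
61.35 MHz mod fs = 15.3 MHz.
15.3 MHz > fs/2 = 7.675 MHz, folds to fs − 15.3 MHz = 0.05 MHz.
37.85 MHz mod fs = 7.15 MHz.
7.15 MHz ≤ fs/2 = 7.675 MHz, appears at 7.15 MHz.
8.2 MHz and 37.85 MHz both map to 7.15 MHz.

8.2 MHz, 37.85 MHz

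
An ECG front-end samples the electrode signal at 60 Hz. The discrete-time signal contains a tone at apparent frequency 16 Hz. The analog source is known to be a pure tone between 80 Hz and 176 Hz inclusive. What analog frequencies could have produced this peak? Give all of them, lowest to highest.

Frequencies that alias to 16 Hz are k·fs ± 16 Hz for integer k ≥ 0.
k=0: 16 Hz.
k=1: 44 Hz, 76 Hz.
k=2: 104 Hz, 136 Hz.
k=3: 164 Hz, 196 Hz.
k=4: 224 Hz, 256 Hz.
Within [80 Hz, 176 Hz]: 104 Hz, 136 Hz, 164 Hz.

104 Hz, 136 Hz, 164 Hz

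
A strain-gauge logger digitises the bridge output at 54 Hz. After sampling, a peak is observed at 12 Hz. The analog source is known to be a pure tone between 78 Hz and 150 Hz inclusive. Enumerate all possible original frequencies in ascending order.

Frequencies that alias to 12 Hz are k·fs ± 12 Hz for integer k ≥ 0.
k=0: 12 Hz.
k=1: 42 Hz, 66 Hz.
k=2: 96 Hz, 120 Hz.
k=3: 150 Hz, 174 Hz.
k=4: 204 Hz, 228 Hz.
Within [78 Hz, 150 Hz]: 96 Hz, 120 Hz, 150 Hz.

96 Hz, 120 Hz, 150 Hz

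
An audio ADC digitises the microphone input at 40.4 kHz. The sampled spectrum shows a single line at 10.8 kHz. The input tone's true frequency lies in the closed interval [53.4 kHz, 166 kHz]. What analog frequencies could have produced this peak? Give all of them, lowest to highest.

70 kHz, 91.6 kHz, 110.4 kHz, 132 kHz, 150.8 kHz

Frequencies that alias to 10.8 kHz are k·fs ± 10.8 kHz for integer k ≥ 0.
k=0: 10.8 kHz.
k=1: 29.6 kHz, 51.2 kHz.
k=2: 70 kHz, 91.6 kHz.
k=3: 110.4 kHz, 132 kHz.
k=4: 150.8 kHz, 172.4 kHz.
k=5: 191.2 kHz, 212.8 kHz.
Within [53.4 kHz, 166 kHz]: 70 kHz, 91.6 kHz, 110.4 kHz, 132 kHz, 150.8 kHz.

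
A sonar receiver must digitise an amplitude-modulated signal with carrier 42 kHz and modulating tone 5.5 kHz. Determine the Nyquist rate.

AM sidebands sit at fc ± fm = 36.5 kHz and 47.5 kHz.
Highest-frequency component: 47.5 kHz.
Nyquist rate = 2 × 47.5 kHz = 95 kHz.

95 kHz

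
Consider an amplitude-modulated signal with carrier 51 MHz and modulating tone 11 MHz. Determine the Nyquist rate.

124 MHz

AM sidebands sit at fc ± fm = 40 MHz and 62 MHz.
Highest-frequency component: 62 MHz.
Nyquist rate = 2 × 62 MHz = 124 MHz.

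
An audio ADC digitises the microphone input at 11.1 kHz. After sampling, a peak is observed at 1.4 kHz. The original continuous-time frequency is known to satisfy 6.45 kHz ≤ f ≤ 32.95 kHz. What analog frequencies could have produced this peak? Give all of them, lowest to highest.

Frequencies that alias to 1.4 kHz are k·fs ± 1.4 kHz for integer k ≥ 0.
k=0: 1.4 kHz.
k=1: 9.7 kHz, 12.5 kHz.
k=2: 20.8 kHz, 23.6 kHz.
k=3: 31.9 kHz, 34.7 kHz.
k=4: 43 kHz, 45.8 kHz.
Within [6.45 kHz, 32.95 kHz]: 9.7 kHz, 12.5 kHz, 20.8 kHz, 23.6 kHz, 31.9 kHz.

9.7 kHz, 12.5 kHz, 20.8 kHz, 23.6 kHz, 31.9 kHz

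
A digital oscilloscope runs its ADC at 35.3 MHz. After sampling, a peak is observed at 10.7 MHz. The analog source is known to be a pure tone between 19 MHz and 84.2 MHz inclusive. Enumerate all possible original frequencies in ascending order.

Frequencies that alias to 10.7 MHz are k·fs ± 10.7 MHz for integer k ≥ 0.
k=0: 10.7 MHz.
k=1: 24.6 MHz, 46 MHz.
k=2: 59.9 MHz, 81.3 MHz.
k=3: 95.2 MHz, 116.6 MHz.
Within [19 MHz, 84.2 MHz]: 24.6 MHz, 46 MHz, 59.9 MHz, 81.3 MHz.

24.6 MHz, 46 MHz, 59.9 MHz, 81.3 MHz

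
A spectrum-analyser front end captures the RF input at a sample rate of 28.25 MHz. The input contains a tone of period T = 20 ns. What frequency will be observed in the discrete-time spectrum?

T = 20 ns → f = 1/T = 50 MHz.
50 MHz mod fs = 21.75 MHz.
21.75 MHz > fs/2 = 14.125 MHz, folds to fs − 21.75 MHz = 6.5 MHz.

6.5 MHz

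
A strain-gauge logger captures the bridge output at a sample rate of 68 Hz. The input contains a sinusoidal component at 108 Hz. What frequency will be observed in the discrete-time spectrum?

28 Hz

108 Hz mod fs = 40 Hz.
40 Hz > fs/2 = 34 Hz, folds to fs − 40 Hz = 28 Hz.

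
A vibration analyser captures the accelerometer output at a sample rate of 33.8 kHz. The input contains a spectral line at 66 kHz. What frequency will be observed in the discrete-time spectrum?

66 kHz mod fs = 32.2 kHz.
32.2 kHz > fs/2 = 16.9 kHz, folds to fs − 32.2 kHz = 1.6 kHz.

1.6 kHz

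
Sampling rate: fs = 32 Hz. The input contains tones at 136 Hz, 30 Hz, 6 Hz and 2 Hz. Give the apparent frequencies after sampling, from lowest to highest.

fs/2 = 16 Hz.
136 Hz mod fs = 8 Hz.
8 Hz ≤ fs/2 = 16 Hz, appears at 8 Hz.
30 Hz > fs/2 = 16 Hz, folds to fs − 30 Hz = 2 Hz.
6 Hz ≤ fs/2 = 16 Hz, passes unchanged.
2 Hz ≤ fs/2 = 16 Hz, passes unchanged.
Distinct values: {2 Hz, 6 Hz, 8 Hz}.

2 Hz, 6 Hz, 8 Hz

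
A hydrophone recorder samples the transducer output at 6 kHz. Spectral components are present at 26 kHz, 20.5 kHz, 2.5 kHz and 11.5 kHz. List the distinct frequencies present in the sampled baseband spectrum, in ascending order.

0.5 kHz, 2 kHz, 2.5 kHz

fs/2 = 3 kHz.
26 kHz mod fs = 2 kHz.
2 kHz ≤ fs/2 = 3 kHz, appears at 2 kHz.
20.5 kHz mod fs = 2.5 kHz.
2.5 kHz ≤ fs/2 = 3 kHz, appears at 2.5 kHz.
2.5 kHz ≤ fs/2 = 3 kHz, passes unchanged.
11.5 kHz mod fs = 5.5 kHz.
5.5 kHz > fs/2 = 3 kHz, folds to fs − 5.5 kHz = 0.5 kHz.
Distinct values: {0.5 kHz, 2 kHz, 2.5 kHz}.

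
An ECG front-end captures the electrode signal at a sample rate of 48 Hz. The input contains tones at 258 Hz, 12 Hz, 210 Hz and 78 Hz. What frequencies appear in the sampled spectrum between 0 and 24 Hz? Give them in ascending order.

12 Hz, 18 Hz

fs/2 = 24 Hz.
258 Hz mod fs = 18 Hz.
18 Hz ≤ fs/2 = 24 Hz, appears at 18 Hz.
12 Hz ≤ fs/2 = 24 Hz, passes unchanged.
210 Hz mod fs = 18 Hz.
18 Hz ≤ fs/2 = 24 Hz, appears at 18 Hz.
78 Hz mod fs = 30 Hz.
30 Hz > fs/2 = 24 Hz, folds to fs − 30 Hz = 18 Hz.
Distinct values: {12 Hz, 18 Hz}.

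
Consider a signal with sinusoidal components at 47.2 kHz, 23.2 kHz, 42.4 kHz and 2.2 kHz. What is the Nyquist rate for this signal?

94.4 kHz

Highest-frequency component: 47.2 kHz.
Nyquist rate = 2 × 47.2 kHz = 94.4 kHz.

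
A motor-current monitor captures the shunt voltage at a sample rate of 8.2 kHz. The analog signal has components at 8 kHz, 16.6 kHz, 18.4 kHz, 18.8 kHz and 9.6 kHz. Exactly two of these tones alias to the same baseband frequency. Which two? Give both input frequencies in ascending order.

fs/2 = 4.1 kHz.
8 kHz > fs/2 = 4.1 kHz, folds to fs − 8 kHz = 0.2 kHz.
16.6 kHz mod fs = 0.2 kHz.
0.2 kHz ≤ fs/2 = 4.1 kHz, appears at 0.2 kHz.
18.4 kHz mod fs = 2 kHz.
2 kHz ≤ fs/2 = 4.1 kHz, appears at 2 kHz.
18.8 kHz mod fs = 2.4 kHz.
2.4 kHz ≤ fs/2 = 4.1 kHz, appears at 2.4 kHz.
9.6 kHz mod fs = 1.4 kHz.
1.4 kHz ≤ fs/2 = 4.1 kHz, appears at 1.4 kHz.
8 kHz and 16.6 kHz both map to 0.2 kHz.

8 kHz, 16.6 kHz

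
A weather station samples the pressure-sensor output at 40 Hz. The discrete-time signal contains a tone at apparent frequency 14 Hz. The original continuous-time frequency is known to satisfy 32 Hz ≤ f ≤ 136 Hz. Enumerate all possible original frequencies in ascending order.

54 Hz, 66 Hz, 94 Hz, 106 Hz, 134 Hz

Frequencies that alias to 14 Hz are k·fs ± 14 Hz for integer k ≥ 0.
k=0: 14 Hz.
k=1: 26 Hz, 54 Hz.
k=2: 66 Hz, 94 Hz.
k=3: 106 Hz, 134 Hz.
k=4: 146 Hz, 174 Hz.
Within [32 Hz, 136 Hz]: 54 Hz, 66 Hz, 94 Hz, 106 Hz, 134 Hz.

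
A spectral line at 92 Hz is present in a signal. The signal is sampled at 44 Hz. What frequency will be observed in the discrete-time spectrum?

92 Hz mod fs = 4 Hz.
4 Hz ≤ fs/2 = 22 Hz, appears at 4 Hz.

4 Hz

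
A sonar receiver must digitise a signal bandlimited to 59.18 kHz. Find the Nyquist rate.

Nyquist rate = 2 × 59.18 kHz = 118.36 kHz.

118.36 kHz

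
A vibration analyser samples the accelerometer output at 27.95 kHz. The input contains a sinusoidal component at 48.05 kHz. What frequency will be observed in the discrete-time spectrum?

7.85 kHz

48.05 kHz mod fs = 20.1 kHz.
20.1 kHz > fs/2 = 13.975 kHz, folds to fs − 20.1 kHz = 7.85 kHz.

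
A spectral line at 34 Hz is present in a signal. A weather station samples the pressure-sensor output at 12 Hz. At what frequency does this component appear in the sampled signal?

34 Hz mod fs = 10 Hz.
10 Hz > fs/2 = 6 Hz, folds to fs − 10 Hz = 2 Hz.

2 Hz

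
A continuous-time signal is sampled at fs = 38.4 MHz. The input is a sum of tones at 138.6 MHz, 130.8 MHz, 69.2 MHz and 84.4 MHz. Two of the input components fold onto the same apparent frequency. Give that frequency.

fs/2 = 19.2 MHz.
138.6 MHz mod fs = 23.4 MHz.
23.4 MHz > fs/2 = 19.2 MHz, folds to fs − 23.4 MHz = 15 MHz.
130.8 MHz mod fs = 15.6 MHz.
15.6 MHz ≤ fs/2 = 19.2 MHz, appears at 15.6 MHz.
69.2 MHz mod fs = 30.8 MHz.
30.8 MHz > fs/2 = 19.2 MHz, folds to fs − 30.8 MHz = 7.6 MHz.
84.4 MHz mod fs = 7.6 MHz.
7.6 MHz ≤ fs/2 = 19.2 MHz, appears at 7.6 MHz.
69.2 MHz and 84.4 MHz both map to 7.6 MHz.

7.6 MHz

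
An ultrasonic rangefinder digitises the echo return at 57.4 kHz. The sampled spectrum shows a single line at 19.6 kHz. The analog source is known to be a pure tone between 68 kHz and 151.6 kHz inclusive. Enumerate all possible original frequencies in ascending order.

77 kHz, 95.2 kHz, 134.4 kHz

Frequencies that alias to 19.6 kHz are k·fs ± 19.6 kHz for integer k ≥ 0.
k=0: 19.6 kHz.
k=1: 37.8 kHz, 77 kHz.
k=2: 95.2 kHz, 134.4 kHz.
k=3: 152.6 kHz, 191.8 kHz.
Within [68 kHz, 151.6 kHz]: 77 kHz, 95.2 kHz, 134.4 kHz.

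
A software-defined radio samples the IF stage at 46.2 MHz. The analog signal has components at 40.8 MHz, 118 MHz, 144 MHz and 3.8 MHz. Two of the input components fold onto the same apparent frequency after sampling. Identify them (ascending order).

fs/2 = 23.1 MHz.
40.8 MHz > fs/2 = 23.1 MHz, folds to fs − 40.8 MHz = 5.4 MHz.
118 MHz mod fs = 25.6 MHz.
25.6 MHz > fs/2 = 23.1 MHz, folds to fs − 25.6 MHz = 20.6 MHz.
144 MHz mod fs = 5.4 MHz.
5.4 MHz ≤ fs/2 = 23.1 MHz, appears at 5.4 MHz.
3.8 MHz ≤ fs/2 = 23.1 MHz, passes unchanged.
40.8 MHz and 144 MHz both map to 5.4 MHz.

40.8 MHz, 144 MHz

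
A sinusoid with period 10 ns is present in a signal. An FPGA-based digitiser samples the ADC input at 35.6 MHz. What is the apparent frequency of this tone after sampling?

6.8 MHz

T = 10 ns → f = 1/T = 100 MHz.
100 MHz mod fs = 28.8 MHz.
28.8 MHz > fs/2 = 17.8 MHz, folds to fs − 28.8 MHz = 6.8 MHz.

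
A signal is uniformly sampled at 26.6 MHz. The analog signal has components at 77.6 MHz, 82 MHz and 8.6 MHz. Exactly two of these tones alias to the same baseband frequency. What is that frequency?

2.2 MHz

fs/2 = 13.3 MHz.
77.6 MHz mod fs = 24.4 MHz.
24.4 MHz > fs/2 = 13.3 MHz, folds to fs − 24.4 MHz = 2.2 MHz.
82 MHz mod fs = 2.2 MHz.
2.2 MHz ≤ fs/2 = 13.3 MHz, appears at 2.2 MHz.
8.6 MHz ≤ fs/2 = 13.3 MHz, passes unchanged.
77.6 MHz and 82 MHz both map to 2.2 MHz.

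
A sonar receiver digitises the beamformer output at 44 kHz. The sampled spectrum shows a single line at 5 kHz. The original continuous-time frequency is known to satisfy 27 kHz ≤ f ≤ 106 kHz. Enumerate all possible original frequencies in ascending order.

Frequencies that alias to 5 kHz are k·fs ± 5 kHz for integer k ≥ 0.
k=0: 5 kHz.
k=1: 39 kHz, 49 kHz.
k=2: 83 kHz, 93 kHz.
k=3: 127 kHz, 137 kHz.
Within [27 kHz, 106 kHz]: 39 kHz, 49 kHz, 83 kHz, 93 kHz.

39 kHz, 49 kHz, 83 kHz, 93 kHz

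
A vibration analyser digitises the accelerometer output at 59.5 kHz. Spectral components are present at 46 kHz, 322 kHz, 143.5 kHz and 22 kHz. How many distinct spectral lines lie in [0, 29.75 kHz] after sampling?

3

fs/2 = 29.75 kHz.
46 kHz > fs/2 = 29.75 kHz, folds to fs − 46 kHz = 13.5 kHz.
322 kHz mod fs = 24.5 kHz.
24.5 kHz ≤ fs/2 = 29.75 kHz, appears at 24.5 kHz.
143.5 kHz mod fs = 24.5 kHz.
24.5 kHz ≤ fs/2 = 29.75 kHz, appears at 24.5 kHz.
22 kHz ≤ fs/2 = 29.75 kHz, passes unchanged.
Distinct values: {13.5 kHz, 22 kHz, 24.5 kHz} → 3.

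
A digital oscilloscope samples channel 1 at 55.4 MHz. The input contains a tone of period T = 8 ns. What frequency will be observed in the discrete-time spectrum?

T = 8 ns → f = 1/T = 125 MHz.
125 MHz mod fs = 14.2 MHz.
14.2 MHz ≤ fs/2 = 27.7 MHz, appears at 14.2 MHz.

14.2 MHz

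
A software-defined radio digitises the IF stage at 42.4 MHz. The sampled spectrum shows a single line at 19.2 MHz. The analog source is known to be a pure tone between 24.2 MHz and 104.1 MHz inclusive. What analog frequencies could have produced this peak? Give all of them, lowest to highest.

61.6 MHz, 65.6 MHz, 104 MHz

Frequencies that alias to 19.2 MHz are k·fs ± 19.2 MHz for integer k ≥ 0.
k=0: 19.2 MHz.
k=1: 23.2 MHz, 61.6 MHz.
k=2: 65.6 MHz, 104 MHz.
k=3: 108 MHz, 146.4 MHz.
Within [24.2 MHz, 104.1 MHz]: 61.6 MHz, 65.6 MHz, 104 MHz.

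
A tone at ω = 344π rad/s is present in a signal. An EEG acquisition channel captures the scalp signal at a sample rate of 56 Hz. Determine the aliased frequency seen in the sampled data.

ω = 344π rad/s → f = ω/(2π) = 172 Hz.
172 Hz mod fs = 4 Hz.
4 Hz ≤ fs/2 = 28 Hz, appears at 4 Hz.

4 Hz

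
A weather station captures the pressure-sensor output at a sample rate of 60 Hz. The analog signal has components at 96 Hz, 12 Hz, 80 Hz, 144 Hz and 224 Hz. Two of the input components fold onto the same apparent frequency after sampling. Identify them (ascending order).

fs/2 = 30 Hz.
96 Hz mod fs = 36 Hz.
36 Hz > fs/2 = 30 Hz, folds to fs − 36 Hz = 24 Hz.
12 Hz ≤ fs/2 = 30 Hz, passes unchanged.
80 Hz mod fs = 20 Hz.
20 Hz ≤ fs/2 = 30 Hz, appears at 20 Hz.
144 Hz mod fs = 24 Hz.
24 Hz ≤ fs/2 = 30 Hz, appears at 24 Hz.
224 Hz mod fs = 44 Hz.
44 Hz > fs/2 = 30 Hz, folds to fs − 44 Hz = 16 Hz.
96 Hz and 144 Hz both map to 24 Hz.

96 Hz, 144 Hz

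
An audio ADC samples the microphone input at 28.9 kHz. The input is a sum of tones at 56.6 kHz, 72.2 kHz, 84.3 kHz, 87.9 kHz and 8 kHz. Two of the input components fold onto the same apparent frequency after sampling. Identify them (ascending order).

fs/2 = 14.45 kHz.
56.6 kHz mod fs = 27.7 kHz.
27.7 kHz > fs/2 = 14.45 kHz, folds to fs − 27.7 kHz = 1.2 kHz.
72.2 kHz mod fs = 14.4 kHz.
14.4 kHz ≤ fs/2 = 14.45 kHz, appears at 14.4 kHz.
84.3 kHz mod fs = 26.5 kHz.
26.5 kHz > fs/2 = 14.45 kHz, folds to fs − 26.5 kHz = 2.4 kHz.
87.9 kHz mod fs = 1.2 kHz.
1.2 kHz ≤ fs/2 = 14.45 kHz, appears at 1.2 kHz.
8 kHz ≤ fs/2 = 14.45 kHz, passes unchanged.
56.6 kHz and 87.9 kHz both map to 1.2 kHz.

56.6 kHz, 87.9 kHz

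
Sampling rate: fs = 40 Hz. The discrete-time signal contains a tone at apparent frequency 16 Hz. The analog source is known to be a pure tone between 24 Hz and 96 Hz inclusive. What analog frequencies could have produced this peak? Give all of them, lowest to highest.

Frequencies that alias to 16 Hz are k·fs ± 16 Hz for integer k ≥ 0.
k=0: 16 Hz.
k=1: 24 Hz, 56 Hz.
k=2: 64 Hz, 96 Hz.
k=3: 104 Hz, 136 Hz.
Within [24 Hz, 96 Hz]: 24 Hz, 56 Hz, 64 Hz, 96 Hz.

24 Hz, 56 Hz, 64 Hz, 96 Hz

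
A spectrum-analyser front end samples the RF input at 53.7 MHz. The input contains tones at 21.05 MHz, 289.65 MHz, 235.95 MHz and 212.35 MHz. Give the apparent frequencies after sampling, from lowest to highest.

fs/2 = 26.85 MHz.
21.05 MHz ≤ fs/2 = 26.85 MHz, passes unchanged.
289.65 MHz mod fs = 21.15 MHz.
21.15 MHz ≤ fs/2 = 26.85 MHz, appears at 21.15 MHz.
235.95 MHz mod fs = 21.15 MHz.
21.15 MHz ≤ fs/2 = 26.85 MHz, appears at 21.15 MHz.
212.35 MHz mod fs = 51.25 MHz.
51.25 MHz > fs/2 = 26.85 MHz, folds to fs − 51.25 MHz = 2.45 MHz.
Distinct values: {2.45 MHz, 21.05 MHz, 21.15 MHz}.

2.45 MHz, 21.05 MHz, 21.15 MHz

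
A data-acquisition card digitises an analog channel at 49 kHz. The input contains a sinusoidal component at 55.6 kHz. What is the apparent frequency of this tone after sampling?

55.6 kHz mod fs = 6.6 kHz.
6.6 kHz ≤ fs/2 = 24.5 kHz, appears at 6.6 kHz.

6.6 kHz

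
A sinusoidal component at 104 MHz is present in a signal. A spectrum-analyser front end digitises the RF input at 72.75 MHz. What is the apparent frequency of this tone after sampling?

104 MHz mod fs = 31.25 MHz.
31.25 MHz ≤ fs/2 = 36.375 MHz, appears at 31.25 MHz.

31.25 MHz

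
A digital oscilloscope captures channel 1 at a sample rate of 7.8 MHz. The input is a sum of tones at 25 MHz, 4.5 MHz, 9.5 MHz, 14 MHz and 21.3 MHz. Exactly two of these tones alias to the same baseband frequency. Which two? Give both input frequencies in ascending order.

fs/2 = 3.9 MHz.
25 MHz mod fs = 1.6 MHz.
1.6 MHz ≤ fs/2 = 3.9 MHz, appears at 1.6 MHz.
4.5 MHz > fs/2 = 3.9 MHz, folds to fs − 4.5 MHz = 3.3 MHz.
9.5 MHz mod fs = 1.7 MHz.
1.7 MHz ≤ fs/2 = 3.9 MHz, appears at 1.7 MHz.
14 MHz mod fs = 6.2 MHz.
6.2 MHz > fs/2 = 3.9 MHz, folds to fs − 6.2 MHz = 1.6 MHz.
21.3 MHz mod fs = 5.7 MHz.
5.7 MHz > fs/2 = 3.9 MHz, folds to fs − 5.7 MHz = 2.1 MHz.
14 MHz and 25 MHz both map to 1.6 MHz.

14 MHz, 25 MHz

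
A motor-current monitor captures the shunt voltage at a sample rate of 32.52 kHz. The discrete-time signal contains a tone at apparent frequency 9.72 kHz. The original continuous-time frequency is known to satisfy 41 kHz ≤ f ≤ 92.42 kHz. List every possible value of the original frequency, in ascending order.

Frequencies that alias to 9.72 kHz are k·fs ± 9.72 kHz for integer k ≥ 0.
k=0: 9.72 kHz.
k=1: 22.8 kHz, 42.24 kHz.
k=2: 55.32 kHz, 74.76 kHz.
k=3: 87.84 kHz, 107.28 kHz.
k=4: 120.36 kHz, 139.8 kHz.
Within [41 kHz, 92.42 kHz]: 42.24 kHz, 55.32 kHz, 74.76 kHz, 87.84 kHz.

42.24 kHz, 55.32 kHz, 74.76 kHz, 87.84 kHz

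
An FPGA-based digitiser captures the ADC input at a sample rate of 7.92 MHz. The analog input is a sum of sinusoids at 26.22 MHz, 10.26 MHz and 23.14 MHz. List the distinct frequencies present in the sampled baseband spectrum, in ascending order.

0.62 MHz, 2.34 MHz, 2.46 MHz

fs/2 = 3.96 MHz.
26.22 MHz mod fs = 2.46 MHz.
2.46 MHz ≤ fs/2 = 3.96 MHz, appears at 2.46 MHz.
10.26 MHz mod fs = 2.34 MHz.
2.34 MHz ≤ fs/2 = 3.96 MHz, appears at 2.34 MHz.
23.14 MHz mod fs = 7.3 MHz.
7.3 MHz > fs/2 = 3.96 MHz, folds to fs − 7.3 MHz = 0.62 MHz.
Distinct values: {0.62 MHz, 2.34 MHz, 2.46 MHz}.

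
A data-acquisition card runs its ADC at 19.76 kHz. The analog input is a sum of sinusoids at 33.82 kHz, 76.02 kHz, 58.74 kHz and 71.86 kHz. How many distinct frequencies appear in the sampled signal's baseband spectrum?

fs/2 = 9.88 kHz.
33.82 kHz mod fs = 14.06 kHz.
14.06 kHz > fs/2 = 9.88 kHz, folds to fs − 14.06 kHz = 5.7 kHz.
76.02 kHz mod fs = 16.74 kHz.
16.74 kHz > fs/2 = 9.88 kHz, folds to fs − 16.74 kHz = 3.02 kHz.
58.74 kHz mod fs = 19.22 kHz.
19.22 kHz > fs/2 = 9.88 kHz, folds to fs − 19.22 kHz = 0.54 kHz.
71.86 kHz mod fs = 12.58 kHz.
12.58 kHz > fs/2 = 9.88 kHz, folds to fs − 12.58 kHz = 7.18 kHz.
Distinct values: {0.54 kHz, 3.02 kHz, 5.7 kHz, 7.18 kHz} → 4.

4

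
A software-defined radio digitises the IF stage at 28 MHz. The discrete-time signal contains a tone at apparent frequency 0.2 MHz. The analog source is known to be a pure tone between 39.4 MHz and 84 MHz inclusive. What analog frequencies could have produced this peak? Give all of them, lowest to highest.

Frequencies that alias to 0.2 MHz are k·fs ± 0.2 MHz for integer k ≥ 0.
k=0: 0.2 MHz.
k=1: 27.8 MHz, 28.2 MHz.
k=2: 55.8 MHz, 56.2 MHz.
k=3: 83.8 MHz, 84.2 MHz.
k=4: 111.8 MHz, 112.2 MHz.
Within [39.4 MHz, 84 MHz]: 55.8 MHz, 56.2 MHz, 83.8 MHz.

55.8 MHz, 56.2 MHz, 83.8 MHz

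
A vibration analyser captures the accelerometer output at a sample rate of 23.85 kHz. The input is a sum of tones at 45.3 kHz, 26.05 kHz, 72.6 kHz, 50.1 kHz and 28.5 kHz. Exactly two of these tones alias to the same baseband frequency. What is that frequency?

2.4 kHz

fs/2 = 11.925 kHz.
45.3 kHz mod fs = 21.45 kHz.
21.45 kHz > fs/2 = 11.925 kHz, folds to fs − 21.45 kHz = 2.4 kHz.
26.05 kHz mod fs = 2.2 kHz.
2.2 kHz ≤ fs/2 = 11.925 kHz, appears at 2.2 kHz.
72.6 kHz mod fs = 1.05 kHz.
1.05 kHz ≤ fs/2 = 11.925 kHz, appears at 1.05 kHz.
50.1 kHz mod fs = 2.4 kHz.
2.4 kHz ≤ fs/2 = 11.925 kHz, appears at 2.4 kHz.
28.5 kHz mod fs = 4.65 kHz.
4.65 kHz ≤ fs/2 = 11.925 kHz, appears at 4.65 kHz.
45.3 kHz and 50.1 kHz both map to 2.4 kHz.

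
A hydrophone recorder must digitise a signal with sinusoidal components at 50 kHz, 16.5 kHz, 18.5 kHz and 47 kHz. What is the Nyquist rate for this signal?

100 kHz

Highest-frequency component: 50 kHz.
Nyquist rate = 2 × 50 kHz = 100 kHz.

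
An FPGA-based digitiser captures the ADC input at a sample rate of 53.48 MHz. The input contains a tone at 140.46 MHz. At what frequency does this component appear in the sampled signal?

140.46 MHz mod fs = 33.5 MHz.
33.5 MHz > fs/2 = 26.74 MHz, folds to fs − 33.5 MHz = 19.98 MHz.

19.98 MHz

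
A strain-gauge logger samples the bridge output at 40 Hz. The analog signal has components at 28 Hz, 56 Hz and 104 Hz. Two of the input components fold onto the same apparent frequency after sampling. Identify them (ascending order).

fs/2 = 20 Hz.
28 Hz > fs/2 = 20 Hz, folds to fs − 28 Hz = 12 Hz.
56 Hz mod fs = 16 Hz.
16 Hz ≤ fs/2 = 20 Hz, appears at 16 Hz.
104 Hz mod fs = 24 Hz.
24 Hz > fs/2 = 20 Hz, folds to fs − 24 Hz = 16 Hz.
56 Hz and 104 Hz both map to 16 Hz.

56 Hz, 104 Hz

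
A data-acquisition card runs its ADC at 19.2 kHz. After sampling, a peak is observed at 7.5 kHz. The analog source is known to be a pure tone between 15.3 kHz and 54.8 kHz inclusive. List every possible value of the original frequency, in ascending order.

Frequencies that alias to 7.5 kHz are k·fs ± 7.5 kHz for integer k ≥ 0.
k=0: 7.5 kHz.
k=1: 11.7 kHz, 26.7 kHz.
k=2: 30.9 kHz, 45.9 kHz.
k=3: 50.1 kHz, 65.1 kHz.
k=4: 69.3 kHz, 84.3 kHz.
Within [15.3 kHz, 54.8 kHz]: 26.7 kHz, 30.9 kHz, 45.9 kHz, 50.1 kHz.

26.7 kHz, 30.9 kHz, 45.9 kHz, 50.1 kHz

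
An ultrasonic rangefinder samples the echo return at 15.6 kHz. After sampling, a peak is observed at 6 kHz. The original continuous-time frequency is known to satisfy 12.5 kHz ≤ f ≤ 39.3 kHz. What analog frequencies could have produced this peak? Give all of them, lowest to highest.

21.6 kHz, 25.2 kHz, 37.2 kHz

Frequencies that alias to 6 kHz are k·fs ± 6 kHz for integer k ≥ 0.
k=0: 6 kHz.
k=1: 9.6 kHz, 21.6 kHz.
k=2: 25.2 kHz, 37.2 kHz.
k=3: 40.8 kHz, 52.8 kHz.
Within [12.5 kHz, 39.3 kHz]: 21.6 kHz, 25.2 kHz, 37.2 kHz.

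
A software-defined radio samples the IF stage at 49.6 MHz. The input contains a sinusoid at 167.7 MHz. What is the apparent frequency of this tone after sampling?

167.7 MHz mod fs = 18.9 MHz.
18.9 MHz ≤ fs/2 = 24.8 MHz, appears at 18.9 MHz.

18.9 MHz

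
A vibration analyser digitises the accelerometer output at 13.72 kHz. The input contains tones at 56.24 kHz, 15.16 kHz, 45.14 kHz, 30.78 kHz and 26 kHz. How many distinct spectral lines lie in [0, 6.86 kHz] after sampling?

fs/2 = 6.86 kHz.
56.24 kHz mod fs = 1.36 kHz.
1.36 kHz ≤ fs/2 = 6.86 kHz, appears at 1.36 kHz.
15.16 kHz mod fs = 1.44 kHz.
1.44 kHz ≤ fs/2 = 6.86 kHz, appears at 1.44 kHz.
45.14 kHz mod fs = 3.98 kHz.
3.98 kHz ≤ fs/2 = 6.86 kHz, appears at 3.98 kHz.
30.78 kHz mod fs = 3.34 kHz.
3.34 kHz ≤ fs/2 = 6.86 kHz, appears at 3.34 kHz.
26 kHz mod fs = 12.28 kHz.
12.28 kHz > fs/2 = 6.86 kHz, folds to fs − 12.28 kHz = 1.44 kHz.
Distinct values: {1.36 kHz, 1.44 kHz, 3.34 kHz, 3.98 kHz} → 4.

4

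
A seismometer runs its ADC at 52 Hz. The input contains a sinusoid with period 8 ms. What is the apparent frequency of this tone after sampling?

T = 8 ms → f = 1/T = 125 Hz.
125 Hz mod fs = 21 Hz.
21 Hz ≤ fs/2 = 26 Hz, appears at 21 Hz.

21 Hz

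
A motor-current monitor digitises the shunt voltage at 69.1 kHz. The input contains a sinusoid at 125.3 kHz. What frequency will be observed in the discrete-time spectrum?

125.3 kHz mod fs = 56.2 kHz.
56.2 kHz > fs/2 = 34.55 kHz, folds to fs − 56.2 kHz = 12.9 kHz.

12.9 kHz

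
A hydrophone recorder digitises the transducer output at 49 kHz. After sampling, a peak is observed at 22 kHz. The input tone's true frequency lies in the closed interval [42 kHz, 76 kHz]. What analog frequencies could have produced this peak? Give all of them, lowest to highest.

71 kHz, 76 kHz

Frequencies that alias to 22 kHz are k·fs ± 22 kHz for integer k ≥ 0.
k=0: 22 kHz.
k=1: 27 kHz, 71 kHz.
k=2: 76 kHz, 120 kHz.
k=3: 125 kHz, 169 kHz.
Within [42 kHz, 76 kHz]: 71 kHz, 76 kHz.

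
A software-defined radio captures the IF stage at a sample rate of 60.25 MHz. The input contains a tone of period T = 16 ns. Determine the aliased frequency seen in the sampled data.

2.25 MHz

T = 16 ns → f = 1/T = 62.5 MHz.
62.5 MHz mod fs = 2.25 MHz.
2.25 MHz ≤ fs/2 = 30.125 MHz, appears at 2.25 MHz.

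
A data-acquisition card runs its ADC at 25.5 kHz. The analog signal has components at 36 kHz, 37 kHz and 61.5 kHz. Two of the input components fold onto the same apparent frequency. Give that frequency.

fs/2 = 12.75 kHz.
36 kHz mod fs = 10.5 kHz.
10.5 kHz ≤ fs/2 = 12.75 kHz, appears at 10.5 kHz.
37 kHz mod fs = 11.5 kHz.
11.5 kHz ≤ fs/2 = 12.75 kHz, appears at 11.5 kHz.
61.5 kHz mod fs = 10.5 kHz.
10.5 kHz ≤ fs/2 = 12.75 kHz, appears at 10.5 kHz.
36 kHz and 61.5 kHz both map to 10.5 kHz.

10.5 kHz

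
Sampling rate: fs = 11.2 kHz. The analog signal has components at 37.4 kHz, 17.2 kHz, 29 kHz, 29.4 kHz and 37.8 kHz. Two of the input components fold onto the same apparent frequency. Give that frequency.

4.2 kHz

fs/2 = 5.6 kHz.
37.4 kHz mod fs = 3.8 kHz.
3.8 kHz ≤ fs/2 = 5.6 kHz, appears at 3.8 kHz.
17.2 kHz mod fs = 6 kHz.
6 kHz > fs/2 = 5.6 kHz, folds to fs − 6 kHz = 5.2 kHz.
29 kHz mod fs = 6.6 kHz.
6.6 kHz > fs/2 = 5.6 kHz, folds to fs − 6.6 kHz = 4.6 kHz.
29.4 kHz mod fs = 7 kHz.
7 kHz > fs/2 = 5.6 kHz, folds to fs − 7 kHz = 4.2 kHz.
37.8 kHz mod fs = 4.2 kHz.
4.2 kHz ≤ fs/2 = 5.6 kHz, appears at 4.2 kHz.
29.4 kHz and 37.8 kHz both map to 4.2 kHz.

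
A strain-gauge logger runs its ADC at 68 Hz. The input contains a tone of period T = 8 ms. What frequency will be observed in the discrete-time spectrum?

T = 8 ms → f = 1/T = 125 Hz.
125 Hz mod fs = 57 Hz.
57 Hz > fs/2 = 34 Hz, folds to fs − 57 Hz = 11 Hz.

11 Hz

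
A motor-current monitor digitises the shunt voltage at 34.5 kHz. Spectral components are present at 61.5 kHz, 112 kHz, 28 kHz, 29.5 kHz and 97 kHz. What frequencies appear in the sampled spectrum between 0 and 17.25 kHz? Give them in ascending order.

fs/2 = 17.25 kHz.
61.5 kHz mod fs = 27 kHz.
27 kHz > fs/2 = 17.25 kHz, folds to fs − 27 kHz = 7.5 kHz.
112 kHz mod fs = 8.5 kHz.
8.5 kHz ≤ fs/2 = 17.25 kHz, appears at 8.5 kHz.
28 kHz > fs/2 = 17.25 kHz, folds to fs − 28 kHz = 6.5 kHz.
29.5 kHz > fs/2 = 17.25 kHz, folds to fs − 29.5 kHz = 5 kHz.
97 kHz mod fs = 28 kHz.
28 kHz > fs/2 = 17.25 kHz, folds to fs − 28 kHz = 6.5 kHz.
Distinct values: {5 kHz, 6.5 kHz, 7.5 kHz, 8.5 kHz}.

5 kHz, 6.5 kHz, 7.5 kHz, 8.5 kHz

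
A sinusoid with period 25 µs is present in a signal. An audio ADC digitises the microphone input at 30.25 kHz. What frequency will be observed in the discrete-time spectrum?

9.75 kHz

T = 25 µs → f = 1/T = 40 kHz.
40 kHz mod fs = 9.75 kHz.
9.75 kHz ≤ fs/2 = 15.125 kHz, appears at 9.75 kHz.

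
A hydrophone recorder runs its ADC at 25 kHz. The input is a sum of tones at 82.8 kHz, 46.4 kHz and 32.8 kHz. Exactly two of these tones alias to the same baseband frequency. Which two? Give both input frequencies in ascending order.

32.8 kHz, 82.8 kHz

fs/2 = 12.5 kHz.
82.8 kHz mod fs = 7.8 kHz.
7.8 kHz ≤ fs/2 = 12.5 kHz, appears at 7.8 kHz.
46.4 kHz mod fs = 21.4 kHz.
21.4 kHz > fs/2 = 12.5 kHz, folds to fs − 21.4 kHz = 3.6 kHz.
32.8 kHz mod fs = 7.8 kHz.
7.8 kHz ≤ fs/2 = 12.5 kHz, appears at 7.8 kHz.
32.8 kHz and 82.8 kHz both map to 7.8 kHz.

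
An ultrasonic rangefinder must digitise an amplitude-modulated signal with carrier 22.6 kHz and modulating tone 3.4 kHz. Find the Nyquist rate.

AM sidebands sit at fc ± fm = 19.2 kHz and 26 kHz.
Highest-frequency component: 26 kHz.
Nyquist rate = 2 × 26 kHz = 52 kHz.

52 kHz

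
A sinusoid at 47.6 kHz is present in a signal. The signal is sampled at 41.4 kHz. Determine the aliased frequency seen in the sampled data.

6.2 kHz

47.6 kHz mod fs = 6.2 kHz.
6.2 kHz ≤ fs/2 = 20.7 kHz, appears at 6.2 kHz.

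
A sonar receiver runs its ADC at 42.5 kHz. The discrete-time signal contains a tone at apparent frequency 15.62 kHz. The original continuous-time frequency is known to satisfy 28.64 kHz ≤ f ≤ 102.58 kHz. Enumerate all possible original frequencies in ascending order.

Frequencies that alias to 15.62 kHz are k·fs ± 15.62 kHz for integer k ≥ 0.
k=0: 15.62 kHz.
k=1: 26.88 kHz, 58.12 kHz.
k=2: 69.38 kHz, 100.62 kHz.
k=3: 111.88 kHz, 143.12 kHz.
Within [28.64 kHz, 102.58 kHz]: 58.12 kHz, 69.38 kHz, 100.62 kHz.

58.12 kHz, 69.38 kHz, 100.62 kHz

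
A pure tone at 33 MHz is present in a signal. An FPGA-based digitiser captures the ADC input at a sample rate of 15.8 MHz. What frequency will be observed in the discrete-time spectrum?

33 MHz mod fs = 1.4 MHz.
1.4 MHz ≤ fs/2 = 7.9 MHz, appears at 1.4 MHz.

1.4 MHz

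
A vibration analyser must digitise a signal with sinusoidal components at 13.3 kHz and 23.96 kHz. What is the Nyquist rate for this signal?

Highest-frequency component: 23.96 kHz.
Nyquist rate = 2 × 23.96 kHz = 47.92 kHz.

47.92 kHz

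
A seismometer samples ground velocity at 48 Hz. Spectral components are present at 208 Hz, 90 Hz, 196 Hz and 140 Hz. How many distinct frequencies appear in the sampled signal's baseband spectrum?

fs/2 = 24 Hz.
208 Hz mod fs = 16 Hz.
16 Hz ≤ fs/2 = 24 Hz, appears at 16 Hz.
90 Hz mod fs = 42 Hz.
42 Hz > fs/2 = 24 Hz, folds to fs − 42 Hz = 6 Hz.
196 Hz mod fs = 4 Hz.
4 Hz ≤ fs/2 = 24 Hz, appears at 4 Hz.
140 Hz mod fs = 44 Hz.
44 Hz > fs/2 = 24 Hz, folds to fs − 44 Hz = 4 Hz.
Distinct values: {4 Hz, 6 Hz, 16 Hz} → 3.

3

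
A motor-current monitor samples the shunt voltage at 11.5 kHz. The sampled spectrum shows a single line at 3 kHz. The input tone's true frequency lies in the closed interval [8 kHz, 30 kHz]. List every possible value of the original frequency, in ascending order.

Frequencies that alias to 3 kHz are k·fs ± 3 kHz for integer k ≥ 0.
k=0: 3 kHz.
k=1: 8.5 kHz, 14.5 kHz.
k=2: 20 kHz, 26 kHz.
k=3: 31.5 kHz, 37.5 kHz.
Within [8 kHz, 30 kHz]: 8.5 kHz, 14.5 kHz, 20 kHz, 26 kHz.

8.5 kHz, 14.5 kHz, 20 kHz, 26 kHz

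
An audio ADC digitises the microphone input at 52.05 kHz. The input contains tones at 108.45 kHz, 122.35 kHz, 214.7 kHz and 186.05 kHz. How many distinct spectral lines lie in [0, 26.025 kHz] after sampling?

fs/2 = 26.025 kHz.
108.45 kHz mod fs = 4.35 kHz.
4.35 kHz ≤ fs/2 = 26.025 kHz, appears at 4.35 kHz.
122.35 kHz mod fs = 18.25 kHz.
18.25 kHz ≤ fs/2 = 26.025 kHz, appears at 18.25 kHz.
214.7 kHz mod fs = 6.5 kHz.
6.5 kHz ≤ fs/2 = 26.025 kHz, appears at 6.5 kHz.
186.05 kHz mod fs = 29.9 kHz.
29.9 kHz > fs/2 = 26.025 kHz, folds to fs − 29.9 kHz = 22.15 kHz.
Distinct values: {4.35 kHz, 6.5 kHz, 18.25 kHz, 22.15 kHz} → 4.

4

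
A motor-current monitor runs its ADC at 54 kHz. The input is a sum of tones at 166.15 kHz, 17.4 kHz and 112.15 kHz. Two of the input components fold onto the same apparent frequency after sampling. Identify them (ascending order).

fs/2 = 27 kHz.
166.15 kHz mod fs = 4.15 kHz.
4.15 kHz ≤ fs/2 = 27 kHz, appears at 4.15 kHz.
17.4 kHz ≤ fs/2 = 27 kHz, passes unchanged.
112.15 kHz mod fs = 4.15 kHz.
4.15 kHz ≤ fs/2 = 27 kHz, appears at 4.15 kHz.
112.15 kHz and 166.15 kHz both map to 4.15 kHz.

112.15 kHz, 166.15 kHz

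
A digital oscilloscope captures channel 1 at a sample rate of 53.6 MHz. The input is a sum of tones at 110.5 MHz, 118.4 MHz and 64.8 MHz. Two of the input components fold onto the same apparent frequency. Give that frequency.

fs/2 = 26.8 MHz.
110.5 MHz mod fs = 3.3 MHz.
3.3 MHz ≤ fs/2 = 26.8 MHz, appears at 3.3 MHz.
118.4 MHz mod fs = 11.2 MHz.
11.2 MHz ≤ fs/2 = 26.8 MHz, appears at 11.2 MHz.
64.8 MHz mod fs = 11.2 MHz.
11.2 MHz ≤ fs/2 = 26.8 MHz, appears at 11.2 MHz.
64.8 MHz and 118.4 MHz both map to 11.2 MHz.

11.2 MHz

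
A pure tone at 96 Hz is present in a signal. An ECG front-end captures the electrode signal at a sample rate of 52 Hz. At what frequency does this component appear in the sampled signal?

8 Hz

96 Hz mod fs = 44 Hz.
44 Hz > fs/2 = 26 Hz, folds to fs − 44 Hz = 8 Hz.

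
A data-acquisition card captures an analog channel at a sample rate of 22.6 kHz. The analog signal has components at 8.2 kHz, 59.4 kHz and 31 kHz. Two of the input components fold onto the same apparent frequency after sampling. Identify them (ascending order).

fs/2 = 11.3 kHz.
8.2 kHz ≤ fs/2 = 11.3 kHz, passes unchanged.
59.4 kHz mod fs = 14.2 kHz.
14.2 kHz > fs/2 = 11.3 kHz, folds to fs − 14.2 kHz = 8.4 kHz.
31 kHz mod fs = 8.4 kHz.
8.4 kHz ≤ fs/2 = 11.3 kHz, appears at 8.4 kHz.
31 kHz and 59.4 kHz both map to 8.4 kHz.

31 kHz, 59.4 kHz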